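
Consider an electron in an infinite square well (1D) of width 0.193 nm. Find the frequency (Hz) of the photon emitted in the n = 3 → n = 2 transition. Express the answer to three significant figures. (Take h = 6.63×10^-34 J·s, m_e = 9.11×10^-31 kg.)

E_1 = h²/(8m_eL²) = 1.619×10^-18 J and ΔE = (3² − 2²)E_1 = 8.095×10^-18 J.
f = ΔE/h = 8.095×10^-18/6.63×10^-34 = 1.22×10^16 Hz.

f = 1.22×10^16 Hz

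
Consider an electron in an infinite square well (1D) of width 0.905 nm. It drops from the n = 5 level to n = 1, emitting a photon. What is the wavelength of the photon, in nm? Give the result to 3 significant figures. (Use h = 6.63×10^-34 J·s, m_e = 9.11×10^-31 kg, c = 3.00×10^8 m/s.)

λ = 113 nm

E_1 = h²/(8m_eL²) = 7.364×10^-20 J, so ΔE = (5² − 1²)E_1 = 1.767×10^-18 J.
λ = hc/ΔE = (6.63×10^-34·3.00×10^8)/1.767×10^-18 = 1.13×10^-7 m = 113 nm.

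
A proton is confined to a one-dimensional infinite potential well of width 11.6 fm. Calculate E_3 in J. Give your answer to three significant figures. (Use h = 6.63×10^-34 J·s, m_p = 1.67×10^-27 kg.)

E_3 = 2.20×10^-12 J

For an infinite well E_n = n²h²/(8m_pL²), so E_1 = h²/(8m_pL²) = (6.63×10^-34)²/(8·1.67×10^-27·(1.16×10^-14 m)²) = 2.445×10^-13 J.
Then E_3 = 3²·E_1 = 9·2.445×10^-13 J = 2.20×10^-12 J.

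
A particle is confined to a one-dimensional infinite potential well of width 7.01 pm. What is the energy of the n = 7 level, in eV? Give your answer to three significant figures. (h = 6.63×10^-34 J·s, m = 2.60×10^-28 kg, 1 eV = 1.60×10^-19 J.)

E_7 = 1.32×10^3 eV

For an infinite well E_n = n²h²/(8mL²), so E_1 = h²/(8mL²) = (6.63×10^-34)²/(8·2.60×10^-28·(7.01×10^-12 m)²) = 4.301×10^-18 J.
Then E_7 = 7²·E_1 = 49·4.301×10^-18 J = 2.107×10^-16 J.
Converting, E_7 = 2.107×10^-16 J / (1.60×10^-19 J/eV) = 1.32×10^3 eV.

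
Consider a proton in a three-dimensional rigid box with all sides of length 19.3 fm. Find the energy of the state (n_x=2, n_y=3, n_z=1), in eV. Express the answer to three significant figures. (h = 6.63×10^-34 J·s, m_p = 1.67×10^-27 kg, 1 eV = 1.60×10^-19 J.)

For a 3D rectangular well E = (h²/8m_p)·Σ n_i²/L_i² = (6.63×10^-34)²/(8·1.67×10^-27) · [2²/(19.3 fm)² + 3²/(19.3 fm)² + 1²/(19.3 fm)²].
Evaluating gives E = 1.237×10^-12 J = 7.73×10^6 eV.

E = 7.73×10^6 eV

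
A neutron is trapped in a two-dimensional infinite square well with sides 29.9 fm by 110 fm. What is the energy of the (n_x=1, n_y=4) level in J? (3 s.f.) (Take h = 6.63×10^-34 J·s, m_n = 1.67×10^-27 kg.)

For a 2D rectangular well E = (h²/8m_n)·Σ n_i²/L_i² = (6.63×10^-34)²/(8·1.67×10^-27) · [1²/(29.9 fm)² + 4²/(110 fm)²].
Evaluating gives E = 8.03×10^-14 J.

E = 8.03×10^-14 J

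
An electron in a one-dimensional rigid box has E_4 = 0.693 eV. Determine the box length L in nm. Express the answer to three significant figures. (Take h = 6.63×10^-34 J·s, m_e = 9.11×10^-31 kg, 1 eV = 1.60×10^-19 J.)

L = 2.95 nm

From E_n = n²h²/(8m_eL²), L = n·h/√(8m_eE_n).
E_4 = 0.693 eV = 1.109×10^-19 J, so L = 4·6.63×10^-34/√(8·9.11×10^-31·1.109×10^-19) = 2.95×10^-9 m = 2.95 nm.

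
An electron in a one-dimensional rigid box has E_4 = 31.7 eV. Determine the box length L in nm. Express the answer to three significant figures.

L = 0.436 nm

From E_n = n²h²/(8m_eL²), L = n·h/√(8m_eE_n).
E_4 = 31.7 eV = 5.078×10^-18 J, so L = 4·6.626×10^-34/√(8·9.109×10^-31·5.078×10^-18) = 4.36×10^-10 m = 0.436 nm.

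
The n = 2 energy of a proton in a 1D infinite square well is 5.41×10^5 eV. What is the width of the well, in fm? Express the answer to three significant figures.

From E_n = n²h²/(8m_pL²), L = n·h/√(8m_pE_n).
E_2 = 5.41×10^5 eV = 8.667×10^-14 J, so L = 2·6.626×10^-34/√(8·1.673×10^-27·8.667×10^-14) = 3.89×10^-14 m = 38.9 fm.

L = 38.9 fm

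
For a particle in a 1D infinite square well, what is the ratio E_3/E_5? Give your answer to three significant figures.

E_n ∝ n², so E_3/E_5 = 3²/5² = 9/25 = 0.360.

0.360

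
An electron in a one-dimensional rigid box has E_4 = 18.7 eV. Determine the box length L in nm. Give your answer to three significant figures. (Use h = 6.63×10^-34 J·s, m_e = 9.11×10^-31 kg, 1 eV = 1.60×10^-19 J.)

L = 0.568 nm

From E_n = n²h²/(8m_eL²), L = n·h/√(8m_eE_n).
E_4 = 18.7 eV = 2.992×10^-18 J, so L = 4·6.63×10^-34/√(8·9.11×10^-31·2.992×10^-18) = 5.68×10^-10 m = 0.568 nm.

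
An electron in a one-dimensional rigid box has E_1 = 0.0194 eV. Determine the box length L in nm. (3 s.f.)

L = 4.40 nm

From E_n = n²h²/(8m_eL²), L = n·h/√(8m_eE_n).
E_1 = 0.0194 eV = 3.108×10^-21 J, so L = 1·6.626×10^-34/√(8·9.109×10^-31·3.108×10^-21) = 4.40×10^-9 m = 4.40 nm.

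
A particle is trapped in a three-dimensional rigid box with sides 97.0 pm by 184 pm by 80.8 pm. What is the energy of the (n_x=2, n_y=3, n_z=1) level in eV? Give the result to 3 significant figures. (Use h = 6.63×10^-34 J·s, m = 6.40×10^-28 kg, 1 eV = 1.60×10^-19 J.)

E = 0.453 eV

For a 3D rectangular well E = (h²/8m)·Σ n_i²/L_i² = (6.63×10^-34)²/(8·6.40×10^-28) · [2²/(97.0 pm)² + 3²/(184 pm)² + 1²/(80.8 pm)²].
Evaluating gives E = 7.247×10^-20 J = 0.453 eV.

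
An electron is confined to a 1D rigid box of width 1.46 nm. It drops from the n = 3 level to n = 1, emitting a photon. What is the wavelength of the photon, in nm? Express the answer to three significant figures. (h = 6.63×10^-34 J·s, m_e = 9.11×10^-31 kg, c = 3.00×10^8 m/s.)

λ = 879 nm

E_1 = h²/(8m_eL²) = 2.830×10^-20 J, so ΔE = (3² − 1²)E_1 = 2.264×10^-19 J.
λ = hc/ΔE = (6.63×10^-34·3.00×10^8)/2.264×10^-19 = 8.79×10^-7 m = 879 nm.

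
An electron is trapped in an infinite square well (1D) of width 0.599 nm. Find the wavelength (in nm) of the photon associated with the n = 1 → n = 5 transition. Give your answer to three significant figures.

E_1 = h²/(8m_eL²) = 1.679×10^-19 J, so ΔE = (5² − 1²)E_1 = 4.030×10^-18 J.
λ = hc/ΔE = (6.626×10^-34·2.998×10^8)/4.030×10^-18 = 4.93×10^-8 m = 49.3 nm.

λ = 49.3 nm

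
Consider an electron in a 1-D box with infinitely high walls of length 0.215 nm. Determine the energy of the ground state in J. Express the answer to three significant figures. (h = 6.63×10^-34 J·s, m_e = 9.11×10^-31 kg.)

For an infinite well E_n = n²h²/(8m_eL²), so E_1 = h²/(8m_eL²) = (6.63×10^-34)²/(8·9.11×10^-31·(2.15×10^-10 m)²) = 1.305×10^-18 J.

E_1 = 1.30×10^-18 J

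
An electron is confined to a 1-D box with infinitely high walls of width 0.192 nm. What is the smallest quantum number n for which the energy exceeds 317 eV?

n = 6

E_1 = h²/(8m_eL²) = 1.634×10^-18 J = 10.20 eV.
Need n² > 317/10.20 = 31.08, i.e. n > 5.575.
The smallest integer satisfying this is n = 6.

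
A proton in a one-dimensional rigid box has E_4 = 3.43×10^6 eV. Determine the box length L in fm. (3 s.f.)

L = 30.9 fm

From E_n = n²h²/(8m_pL²), L = n·h/√(8m_pE_n).
E_4 = 3.43×10^6 eV = 5.495×10^-13 J, so L = 4·6.626×10^-34/√(8·1.673×10^-27·5.495×10^-13) = 3.09×10^-14 m = 30.9 fm.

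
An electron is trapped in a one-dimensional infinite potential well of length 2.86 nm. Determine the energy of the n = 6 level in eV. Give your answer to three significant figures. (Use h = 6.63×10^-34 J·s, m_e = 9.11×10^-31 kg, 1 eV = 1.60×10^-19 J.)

E_6 = 1.66 eV

For an infinite well E_n = n²h²/(8m_eL²), so E_1 = h²/(8m_eL²) = (6.63×10^-34)²/(8·9.11×10^-31·(2.86×10^-9 m)²) = 7.374×10^-21 J.
Then E_6 = 6²·E_1 = 36·7.374×10^-21 J = 2.655×10^-19 J.
Converting, E_6 = 2.655×10^-19 J / (1.60×10^-19 J/eV) = 1.66 eV.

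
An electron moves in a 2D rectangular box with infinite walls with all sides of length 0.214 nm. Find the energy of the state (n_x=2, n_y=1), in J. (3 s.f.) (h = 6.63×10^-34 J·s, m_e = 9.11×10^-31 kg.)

For a 2D rectangular well E = (h²/8m_e)·Σ n_i²/L_i² = (6.63×10^-34)²/(8·9.11×10^-31) · [2²/(0.214 nm)² + 1²/(0.214 nm)²].
Evaluating gives E = 6.59×10^-18 J.

E = 6.59×10^-18 J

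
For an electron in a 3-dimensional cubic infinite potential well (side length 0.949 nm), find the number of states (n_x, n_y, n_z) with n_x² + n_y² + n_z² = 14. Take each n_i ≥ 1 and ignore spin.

degeneracy = 6

The level has n_x² + n_y² + n_z² = 14. The ordered positive-integer solutions are (1, 2, 3), (1, 3, 2), (2, 1, 3), (2, 3, 1), (3, 1, 2), (3, 2, 1).
That gives 6 states.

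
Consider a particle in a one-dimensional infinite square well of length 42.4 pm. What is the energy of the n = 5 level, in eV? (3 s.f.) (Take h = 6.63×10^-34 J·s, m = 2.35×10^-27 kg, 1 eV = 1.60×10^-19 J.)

E_5 = 2.03 eV

For an infinite well E_n = n²h²/(8mL²), so E_1 = h²/(8mL²) = (6.63×10^-34)²/(8·2.35×10^-27·(4.24×10^-11 m)²) = 1.301×10^-20 J.
Then E_5 = 5²·E_1 = 25·1.301×10^-20 J = 3.253×10^-19 J.
Converting, E_5 = 3.253×10^-19 J / (1.60×10^-19 J/eV) = 2.03 eV.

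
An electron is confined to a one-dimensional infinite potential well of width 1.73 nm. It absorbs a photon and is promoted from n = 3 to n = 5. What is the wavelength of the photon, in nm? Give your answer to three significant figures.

λ = 617 nm

E_1 = h²/(8m_eL²) = 2.013×10^-20 J, so ΔE = (5² − 3²)E_1 = 3.221×10^-19 J.
λ = hc/ΔE = (6.626×10^-34·2.998×10^8)/3.221×10^-19 = 6.17×10^-7 m = 617 nm.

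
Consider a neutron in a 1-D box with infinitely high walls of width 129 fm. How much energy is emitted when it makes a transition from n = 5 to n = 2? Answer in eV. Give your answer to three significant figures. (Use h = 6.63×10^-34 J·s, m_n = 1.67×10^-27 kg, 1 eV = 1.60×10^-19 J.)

|ΔE| = 2.60×10^5 eV

E_1 = h²/(8m_nL²) = 1.977×10^-15 J.
|ΔE| = |5² − 2²|·E_1 = 21·1.977×10^-15 J = 4.152×10^-14 J = 2.60×10^5 eV.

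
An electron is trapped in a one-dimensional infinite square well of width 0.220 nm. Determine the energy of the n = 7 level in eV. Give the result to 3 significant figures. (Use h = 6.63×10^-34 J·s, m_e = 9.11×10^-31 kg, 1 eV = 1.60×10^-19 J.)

For an infinite well E_n = n²h²/(8m_eL²), so E_1 = h²/(8m_eL²) = (6.63×10^-34)²/(8·9.11×10^-31·(2.20×10^-10 m)²) = 1.246×10^-18 J.
Then E_7 = 7²·E_1 = 49·1.246×10^-18 J = 6.105×10^-17 J.
Converting, E_7 = 6.105×10^-17 J / (1.60×10^-19 J/eV) = 382 eV.

E_7 = 382 eV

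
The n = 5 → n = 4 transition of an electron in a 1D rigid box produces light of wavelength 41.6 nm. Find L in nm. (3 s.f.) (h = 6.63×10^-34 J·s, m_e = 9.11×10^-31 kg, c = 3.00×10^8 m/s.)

L = 0.337 nm

The photon carries ΔE = hc/λ = 6.63×10^-34·3.00×10^8/4.16×10^-8 m = 4.781×10^-18 J.
Since ΔE = (5² − 4²)E_1, E_1 = 5.312×10^-19 J, and L = h/√(8m_eE_1) = 3.37×10^-10 m = 0.337 nm.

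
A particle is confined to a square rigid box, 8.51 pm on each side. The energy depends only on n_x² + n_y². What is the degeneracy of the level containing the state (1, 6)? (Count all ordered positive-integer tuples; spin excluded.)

The level has n_x² + n_y² = 37. The ordered positive-integer solutions are (1, 6), (6, 1).
That gives 2 states.

degeneracy = 2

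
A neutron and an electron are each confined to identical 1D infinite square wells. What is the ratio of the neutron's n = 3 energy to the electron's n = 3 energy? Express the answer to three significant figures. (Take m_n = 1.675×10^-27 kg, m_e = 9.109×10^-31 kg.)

E_n ∝ 1/m at fixed n and L, so the ratio is m_e/m_n = 9.109×10^-31/1.675×10^-27 = 5.44×10^-4.

5.44×10^-4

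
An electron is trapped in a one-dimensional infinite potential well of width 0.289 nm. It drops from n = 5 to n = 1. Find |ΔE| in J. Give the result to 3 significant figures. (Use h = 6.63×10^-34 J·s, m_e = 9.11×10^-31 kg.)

E_1 = h²/(8m_eL²) = 7.221×10^-19 J.
|ΔE| = |5² − 1²|·E_1 = 24·7.221×10^-19 J = 1.73×10^-17 J.

|ΔE| = 1.73×10^-17 J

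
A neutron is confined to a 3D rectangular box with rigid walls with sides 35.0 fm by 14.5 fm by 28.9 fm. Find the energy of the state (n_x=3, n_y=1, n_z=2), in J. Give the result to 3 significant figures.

For a 3D rectangular well E = (h²/8m_n)·Σ n_i²/L_i² = (6.626×10^-34)²/(8·1.675×10^-27) · [3²/(35.0 fm)² + 1²/(14.5 fm)² + 2²/(28.9 fm)²].
Evaluating gives E = 5.53×10^-13 J.

E = 5.53×10^-13 J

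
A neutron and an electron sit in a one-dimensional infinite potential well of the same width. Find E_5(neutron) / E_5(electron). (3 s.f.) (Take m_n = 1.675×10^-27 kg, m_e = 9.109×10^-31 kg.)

E_n ∝ 1/m at fixed n and L, so the ratio is m_e/m_n = 9.109×10^-31/1.675×10^-27 = 5.44×10^-4.

5.44×10^-4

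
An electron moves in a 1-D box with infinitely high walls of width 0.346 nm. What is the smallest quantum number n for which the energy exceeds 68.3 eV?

n = 5

E_1 = h²/(8m_eL²) = 5.033×10^-19 J = 3.142 eV.
Need n² > 68.3/3.142 = 21.74, i.e. n > 4.663.
The smallest integer satisfying this is n = 5.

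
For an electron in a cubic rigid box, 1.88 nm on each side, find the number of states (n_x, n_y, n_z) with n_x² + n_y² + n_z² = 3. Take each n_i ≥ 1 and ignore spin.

The level has n_x² + n_y² + n_z² = 3. The ordered positive-integer solutions are (1, 1, 1).
That gives 1 state.

degeneracy = 1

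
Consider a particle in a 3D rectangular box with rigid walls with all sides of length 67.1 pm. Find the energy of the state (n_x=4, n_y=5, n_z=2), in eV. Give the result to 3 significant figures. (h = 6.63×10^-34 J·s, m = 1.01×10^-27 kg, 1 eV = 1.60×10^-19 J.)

For a 3D rectangular well E = (h²/8m)·Σ n_i²/L_i² = (6.63×10^-34)²/(8·1.01×10^-27) · [4²/(67.1 pm)² + 5²/(67.1 pm)² + 2²/(67.1 pm)²].
Evaluating gives E = 5.437×10^-19 J = 3.40 eV.

E = 3.40 eV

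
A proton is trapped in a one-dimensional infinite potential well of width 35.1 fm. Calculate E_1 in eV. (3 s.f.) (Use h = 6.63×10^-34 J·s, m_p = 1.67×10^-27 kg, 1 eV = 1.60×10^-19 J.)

For an infinite well E_n = n²h²/(8m_pL²), so E_1 = h²/(8m_pL²) = (6.63×10^-34)²/(8·1.67×10^-27·(3.51×10^-14 m)²) = 2.671×10^-14 J.
Converting, E_1 = 2.671×10^-14 J / (1.60×10^-19 J/eV) = 1.67×10^5 eV.

E_1 = 1.67×10^5 eV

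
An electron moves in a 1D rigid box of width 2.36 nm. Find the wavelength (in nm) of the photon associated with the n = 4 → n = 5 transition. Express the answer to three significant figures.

E_1 = h²/(8m_eL²) = 1.082×10^-20 J, so ΔE = (5² − 4²)E_1 = 9.738×10^-20 J.
λ = hc/ΔE = (6.626×10^-34·2.998×10^8)/9.738×10^-20 = 2.04×10^-6 m = 2.04×10^3 nm.

λ = 2.04×10^3 nm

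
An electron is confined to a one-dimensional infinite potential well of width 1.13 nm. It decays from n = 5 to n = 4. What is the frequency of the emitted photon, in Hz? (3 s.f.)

f = 6.41×10^14 Hz

E_1 = h²/(8m_eL²) = 4.718×10^-20 J and ΔE = (5² − 4²)E_1 = 4.246×10^-19 J.
f = ΔE/h = 4.246×10^-19/6.626×10^-34 = 6.41×10^14 Hz.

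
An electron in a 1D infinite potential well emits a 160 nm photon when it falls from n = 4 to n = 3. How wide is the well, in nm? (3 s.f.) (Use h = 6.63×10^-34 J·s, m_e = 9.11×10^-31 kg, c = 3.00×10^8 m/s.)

L = 0.583 nm

The photon carries ΔE = hc/λ = 6.63×10^-34·3.00×10^8/1.60×10^-7 m = 1.243×10^-18 J.
Since ΔE = (4² − 3²)E_1, E_1 = 1.776×10^-19 J, and L = h/√(8m_eE_1) = 5.83×10^-10 m = 0.583 nm.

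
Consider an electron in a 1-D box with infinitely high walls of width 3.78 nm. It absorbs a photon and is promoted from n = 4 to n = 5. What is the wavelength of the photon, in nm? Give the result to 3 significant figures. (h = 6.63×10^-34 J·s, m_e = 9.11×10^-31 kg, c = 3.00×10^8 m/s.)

λ = 5.24×10^3 nm

E_1 = h²/(8m_eL²) = 4.221×10^-21 J, so ΔE = (5² − 4²)E_1 = 3.799×10^-20 J.
λ = hc/ΔE = (6.63×10^-34·3.00×10^8)/3.799×10^-20 = 5.24×10^-6 m = 5.24×10^3 nm.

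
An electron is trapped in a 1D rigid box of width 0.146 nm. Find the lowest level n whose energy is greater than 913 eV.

E_1 = h²/(8m_eL²) = 2.826×10^-18 J = 17.64 eV.
Need n² > 913/17.64 = 51.76, i.e. n > 7.194.
The smallest integer satisfying this is n = 8.

n = 8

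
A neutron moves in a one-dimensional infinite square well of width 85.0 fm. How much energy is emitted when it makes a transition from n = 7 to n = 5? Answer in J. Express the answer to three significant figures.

E_1 = h²/(8m_nL²) = 4.535×10^-15 J.
|ΔE| = |7² − 5²|·E_1 = 24·4.535×10^-15 J = 1.09×10^-13 J.

|ΔE| = 1.09×10^-13 J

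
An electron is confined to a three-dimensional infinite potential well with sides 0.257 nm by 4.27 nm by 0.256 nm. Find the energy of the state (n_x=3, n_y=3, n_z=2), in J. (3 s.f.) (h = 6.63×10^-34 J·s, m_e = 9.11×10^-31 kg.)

E = 1.19×10^-17 J

For a 3D rectangular well E = (h²/8m_e)·Σ n_i²/L_i² = (6.63×10^-34)²/(8·9.11×10^-31) · [3²/(0.257 nm)² + 3²/(4.27 nm)² + 2²/(0.256 nm)²].
Evaluating gives E = 1.19×10^-17 J.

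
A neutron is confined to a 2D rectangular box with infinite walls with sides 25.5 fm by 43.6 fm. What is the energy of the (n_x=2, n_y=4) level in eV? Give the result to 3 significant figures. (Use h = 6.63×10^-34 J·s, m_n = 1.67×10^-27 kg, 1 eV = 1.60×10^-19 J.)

E = 3.00×10^6 eV

For a 2D rectangular well E = (h²/8m_n)·Σ n_i²/L_i² = (6.63×10^-34)²/(8·1.67×10^-27) · [2²/(25.5 fm)² + 4²/(43.6 fm)²].
Evaluating gives E = 4.793×10^-13 J = 3.00×10^6 eV.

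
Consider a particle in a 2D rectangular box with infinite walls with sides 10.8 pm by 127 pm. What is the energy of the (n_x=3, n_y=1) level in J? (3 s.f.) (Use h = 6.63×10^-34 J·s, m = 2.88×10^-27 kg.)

E = 1.47×10^-18 J

For a 2D rectangular well E = (h²/8m)·Σ n_i²/L_i² = (6.63×10^-34)²/(8·2.88×10^-27) · [3²/(10.8 pm)² + 1²/(127 pm)²].
Evaluating gives E = 1.47×10^-18 J.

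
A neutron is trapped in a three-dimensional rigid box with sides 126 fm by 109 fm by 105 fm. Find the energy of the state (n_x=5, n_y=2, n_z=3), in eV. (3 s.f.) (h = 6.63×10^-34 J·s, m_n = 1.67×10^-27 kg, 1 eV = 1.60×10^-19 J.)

For a 3D rectangular well E = (h²/8m_n)·Σ n_i²/L_i² = (6.63×10^-34)²/(8·1.67×10^-27) · [5²/(126 fm)² + 2²/(109 fm)² + 3²/(105 fm)²].
Evaluating gives E = 8.975×10^-14 J = 5.61×10^5 eV.

E = 5.61×10^5 eV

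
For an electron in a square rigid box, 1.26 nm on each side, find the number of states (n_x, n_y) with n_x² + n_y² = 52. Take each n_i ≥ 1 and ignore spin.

The level has n_x² + n_y² = 52. The ordered positive-integer solutions are (4, 6), (6, 4).
That gives 2 states.

degeneracy = 2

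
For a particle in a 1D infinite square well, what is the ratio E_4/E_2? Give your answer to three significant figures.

E_n ∝ n², so E_4/E_2 = 4²/2² = 16/4 = 4.00.

4.00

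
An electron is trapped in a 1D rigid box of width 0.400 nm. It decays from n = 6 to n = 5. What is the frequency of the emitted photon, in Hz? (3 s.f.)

f = 6.25×10^15 Hz

E_1 = h²/(8m_eL²) = 3.765×10^-19 J and ΔE = (6² − 5²)E_1 = 4.141×10^-18 J.
f = ΔE/h = 4.141×10^-18/6.626×10^-34 = 6.25×10^15 Hz.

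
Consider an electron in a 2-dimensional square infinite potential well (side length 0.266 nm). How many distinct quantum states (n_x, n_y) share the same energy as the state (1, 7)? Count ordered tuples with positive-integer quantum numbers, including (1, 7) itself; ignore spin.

degeneracy = 3

The level has n_x² + n_y² = 50. The ordered positive-integer solutions are (1, 7), (5, 5), (7, 1).
That gives 3 states.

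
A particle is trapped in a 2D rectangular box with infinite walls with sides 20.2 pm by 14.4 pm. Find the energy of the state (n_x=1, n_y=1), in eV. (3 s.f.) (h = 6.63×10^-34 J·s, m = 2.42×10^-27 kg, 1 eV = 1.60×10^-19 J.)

E = 1.03 eV

For a 2D rectangular well E = (h²/8m)·Σ n_i²/L_i² = (6.63×10^-34)²/(8·2.42×10^-27) · [1²/(20.2 pm)² + 1²/(14.4 pm)²].
Evaluating gives E = 1.651×10^-19 J = 1.03 eV.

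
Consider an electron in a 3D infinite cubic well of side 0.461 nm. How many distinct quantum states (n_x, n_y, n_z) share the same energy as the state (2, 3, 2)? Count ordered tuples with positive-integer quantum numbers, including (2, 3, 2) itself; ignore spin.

degeneracy = 3

The level has n_x² + n_y² + n_z² = 17. The ordered positive-integer solutions are (2, 2, 3), (2, 3, 2), (3, 2, 2).
That gives 3 states.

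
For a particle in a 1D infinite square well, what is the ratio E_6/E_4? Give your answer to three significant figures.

2.25

E_n ∝ n², so E_6/E_4 = 6²/4² = 36/16 = 2.25.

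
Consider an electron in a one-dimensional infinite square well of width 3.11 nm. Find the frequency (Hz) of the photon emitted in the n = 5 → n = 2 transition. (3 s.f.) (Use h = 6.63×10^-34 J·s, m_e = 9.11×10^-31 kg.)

E_1 = h²/(8m_eL²) = 6.236×10^-21 J and ΔE = (5² − 2²)E_1 = 1.310×10^-19 J.
f = ΔE/h = 1.310×10^-19/6.63×10^-34 = 1.98×10^14 Hz.

f = 1.98×10^14 Hz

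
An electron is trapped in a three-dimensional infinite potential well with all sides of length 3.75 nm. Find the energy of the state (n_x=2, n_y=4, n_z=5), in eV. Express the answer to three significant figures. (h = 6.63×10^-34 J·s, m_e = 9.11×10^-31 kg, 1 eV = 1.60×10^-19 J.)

E = 1.21 eV

For a 3D rectangular well E = (h²/8m_e)·Σ n_i²/L_i² = (6.63×10^-34)²/(8·9.11×10^-31) · [2²/(3.75 nm)² + 4²/(3.75 nm)² + 5²/(3.75 nm)²].
Evaluating gives E = 1.930×10^-19 J = 1.21 eV.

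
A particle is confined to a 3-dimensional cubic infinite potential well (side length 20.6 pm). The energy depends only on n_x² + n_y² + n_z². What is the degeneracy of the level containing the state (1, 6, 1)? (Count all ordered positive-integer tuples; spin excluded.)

The level has n_x² + n_y² + n_z² = 38. The ordered positive-integer solutions are (1, 1, 6), (1, 6, 1), (2, 3, 5), (2, 5, 3), (3, 2, 5), (3, 5, 2), (5, 2, 3), (5, 3, 2), (6, 1, 1).
That gives 9 states.

degeneracy = 9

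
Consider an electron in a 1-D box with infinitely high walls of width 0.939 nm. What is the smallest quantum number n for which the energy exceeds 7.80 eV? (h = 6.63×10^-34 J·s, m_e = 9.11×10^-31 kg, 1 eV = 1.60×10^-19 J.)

E_1 = h²/(8m_eL²) = 6.840×10^-20 J = 0.4275 eV.
Need n² > 7.80/0.4275 = 18.25, i.e. n > 4.272.
The smallest integer satisfying this is n = 5.

n = 5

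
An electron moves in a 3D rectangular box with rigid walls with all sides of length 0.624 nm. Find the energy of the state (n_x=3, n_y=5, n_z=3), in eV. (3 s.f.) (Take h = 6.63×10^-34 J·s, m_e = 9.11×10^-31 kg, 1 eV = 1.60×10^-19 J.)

E = 41.6 eV

For a 3D rectangular well E = (h²/8m_e)·Σ n_i²/L_i² = (6.63×10^-34)²/(8·9.11×10^-31) · [3²/(0.624 nm)² + 5²/(0.624 nm)² + 3²/(0.624 nm)²].
Evaluating gives E = 6.661×10^-18 J = 41.6 eV.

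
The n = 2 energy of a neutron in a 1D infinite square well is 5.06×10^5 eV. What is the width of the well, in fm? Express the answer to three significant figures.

L = 40.2 fm

From E_n = n²h²/(8m_nL²), L = n·h/√(8m_nE_n).
E_2 = 5.06×10^5 eV = 8.106×10^-14 J, so L = 2·6.626×10^-34/√(8·1.675×10^-27·8.106×10^-14) = 4.02×10^-14 m = 40.2 fm.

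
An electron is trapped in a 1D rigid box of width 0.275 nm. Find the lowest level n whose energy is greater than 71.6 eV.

E_1 = h²/(8m_eL²) = 7.967×10^-19 J = 4.973 eV.
Need n² > 71.6/4.973 = 14.40, i.e. n > 3.795.
The smallest integer satisfying this is n = 4.

n = 4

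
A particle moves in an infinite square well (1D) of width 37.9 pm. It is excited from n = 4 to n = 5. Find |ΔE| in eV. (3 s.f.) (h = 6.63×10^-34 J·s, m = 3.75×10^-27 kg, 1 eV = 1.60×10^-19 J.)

E_1 = h²/(8mL²) = 1.020×10^-20 J.
|ΔE| = |4² − 5²|·E_1 = 9·1.020×10^-20 J = 9.180×10^-20 J = 0.574 eV.

|ΔE| = 0.574 eV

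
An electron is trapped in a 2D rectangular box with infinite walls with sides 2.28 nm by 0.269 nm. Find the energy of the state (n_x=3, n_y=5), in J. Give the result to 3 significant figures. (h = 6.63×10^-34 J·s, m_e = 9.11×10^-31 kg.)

E = 2.09×10^-17 J

For a 2D rectangular well E = (h²/8m_e)·Σ n_i²/L_i² = (6.63×10^-34)²/(8·9.11×10^-31) · [3²/(2.28 nm)² + 5²/(0.269 nm)²].
Evaluating gives E = 2.09×10^-17 J.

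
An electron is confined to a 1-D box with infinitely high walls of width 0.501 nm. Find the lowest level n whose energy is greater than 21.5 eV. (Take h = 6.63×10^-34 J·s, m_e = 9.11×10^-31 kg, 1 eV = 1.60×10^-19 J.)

E_1 = h²/(8m_eL²) = 2.403×10^-19 J = 1.502 eV.
Need n² > 21.5/1.502 = 14.31, i.e. n > 3.783.
The smallest integer satisfying this is n = 4.

n = 4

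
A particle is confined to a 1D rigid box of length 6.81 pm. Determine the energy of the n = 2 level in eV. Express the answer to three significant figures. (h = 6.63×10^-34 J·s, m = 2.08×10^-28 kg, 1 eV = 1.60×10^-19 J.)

For an infinite well E_n = n²h²/(8mL²), so E_1 = h²/(8mL²) = (6.63×10^-34)²/(8·2.08×10^-28·(6.81×10^-12 m)²) = 5.696×10^-18 J.
Then E_2 = 2²·E_1 = 4·5.696×10^-18 J = 2.278×10^-17 J.
Converting, E_2 = 2.278×10^-17 J / (1.60×10^-19 J/eV) = 142 eV.

E_2 = 142 eV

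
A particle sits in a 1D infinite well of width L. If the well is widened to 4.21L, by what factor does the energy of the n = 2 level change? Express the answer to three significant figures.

E_n ∝ 1/L², so the energy scales by 1/4.21² = 0.0564.

0.0564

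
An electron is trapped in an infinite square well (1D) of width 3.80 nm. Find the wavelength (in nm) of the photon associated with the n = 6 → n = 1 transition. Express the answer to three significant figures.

E_1 = h²/(8m_eL²) = 4.172×10^-21 J, so ΔE = (6² − 1²)E_1 = 1.460×10^-19 J.
λ = hc/ΔE = (6.626×10^-34·2.998×10^8)/1.460×10^-19 = 1.36×10^-6 m = 1.36×10^3 nm.

λ = 1.36×10^3 nm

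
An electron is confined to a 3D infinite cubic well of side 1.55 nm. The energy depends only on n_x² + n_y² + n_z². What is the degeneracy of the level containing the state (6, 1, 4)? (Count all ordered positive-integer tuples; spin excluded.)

The level has n_x² + n_y² + n_z² = 53. The ordered positive-integer solutions are (1, 4, 6), (1, 6, 4), (4, 1, 6), (4, 6, 1), (6, 1, 4), (6, 4, 1).
That gives 6 states.

degeneracy = 6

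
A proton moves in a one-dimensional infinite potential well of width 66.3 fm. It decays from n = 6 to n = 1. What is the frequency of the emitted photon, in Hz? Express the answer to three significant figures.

E_1 = h²/(8m_pL²) = 7.463×10^-15 J and ΔE = (6² − 1²)E_1 = 2.612×10^-13 J.
f = ΔE/h = 2.612×10^-13/6.626×10^-34 = 3.94×10^20 Hz.

f = 3.94×10^20 Hz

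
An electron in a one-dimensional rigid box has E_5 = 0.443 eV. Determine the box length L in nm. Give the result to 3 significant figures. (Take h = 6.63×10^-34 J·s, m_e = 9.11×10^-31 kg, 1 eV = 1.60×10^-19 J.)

From E_n = n²h²/(8m_eL²), L = n·h/√(8m_eE_n).
E_5 = 0.443 eV = 7.088×10^-20 J, so L = 5·6.63×10^-34/√(8·9.11×10^-31·7.088×10^-20) = 4.61×10^-9 m = 4.61 nm.

L = 4.61 nm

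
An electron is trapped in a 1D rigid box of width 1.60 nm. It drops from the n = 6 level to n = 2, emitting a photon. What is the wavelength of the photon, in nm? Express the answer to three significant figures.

λ = 264 nm

E_1 = h²/(8m_eL²) = 2.353×10^-20 J, so ΔE = (6² − 2²)E_1 = 7.530×10^-19 J.
λ = hc/ΔE = (6.626×10^-34·2.998×10^8)/7.530×10^-19 = 2.64×10^-7 m = 264 nm.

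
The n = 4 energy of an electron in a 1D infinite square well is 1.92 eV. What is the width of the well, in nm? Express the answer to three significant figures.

L = 1.77 nm

From E_n = n²h²/(8m_eL²), L = n·h/√(8m_eE_n).
E_4 = 1.92 eV = 3.076×10^-19 J, so L = 4·6.626×10^-34/√(8·9.109×10^-31·3.076×10^-19) = 1.77×10^-9 m = 1.77 nm.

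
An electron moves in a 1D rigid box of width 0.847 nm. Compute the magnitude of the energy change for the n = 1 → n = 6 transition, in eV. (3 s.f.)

|ΔE| = 18.3 eV

E_1 = h²/(8m_eL²) = 8.398×10^-20 J.
|ΔE| = |1² − 6²|·E_1 = 35·8.398×10^-20 J = 2.939×10^-18 J = 18.3 eV.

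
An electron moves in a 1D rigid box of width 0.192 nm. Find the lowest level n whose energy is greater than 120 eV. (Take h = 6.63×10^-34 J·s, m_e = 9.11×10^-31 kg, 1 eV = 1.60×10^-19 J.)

E_1 = h²/(8m_eL²) = 1.636×10^-18 J = 10.23 eV.
Need n² > 120/10.23 = 11.73, i.e. n > 3.425.
The smallest integer satisfying this is n = 4.

n = 4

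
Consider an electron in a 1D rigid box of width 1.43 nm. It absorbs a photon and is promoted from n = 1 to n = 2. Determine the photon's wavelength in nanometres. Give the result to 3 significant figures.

λ = 2.25×10^3 nm

E_1 = h²/(8m_eL²) = 2.946×10^-20 J, so ΔE = (2² − 1²)E_1 = 8.838×10^-20 J.
λ = hc/ΔE = (6.626×10^-34·2.998×10^8)/8.838×10^-20 = 2.25×10^-6 m = 2.25×10^3 nm.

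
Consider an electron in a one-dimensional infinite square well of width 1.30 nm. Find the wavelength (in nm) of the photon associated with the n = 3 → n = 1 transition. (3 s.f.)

E_1 = h²/(8m_eL²) = 3.565×10^-20 J, so ΔE = (3² − 1²)E_1 = 2.852×10^-19 J.
λ = hc/ΔE = (6.626×10^-34·2.998×10^8)/2.852×10^-19 = 6.97×10^-7 m = 697 nm.

λ = 697 nm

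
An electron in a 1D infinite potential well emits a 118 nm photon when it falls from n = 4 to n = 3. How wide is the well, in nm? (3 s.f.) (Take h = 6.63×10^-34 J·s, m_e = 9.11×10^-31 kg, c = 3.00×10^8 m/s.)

The photon carries ΔE = hc/λ = 6.63×10^-34·3.00×10^8/1.18×10^-7 m = 1.686×10^-18 J.
Since ΔE = (4² − 3²)E_1, E_1 = 2.409×10^-19 J, and L = h/√(8m_eE_1) = 5.00×10^-10 m = 0.500 nm.

L = 0.500 nm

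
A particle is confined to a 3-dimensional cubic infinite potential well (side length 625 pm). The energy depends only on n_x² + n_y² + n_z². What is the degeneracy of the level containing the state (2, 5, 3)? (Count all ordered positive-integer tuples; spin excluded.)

The level has n_x² + n_y² + n_z² = 38. The ordered positive-integer solutions are (1, 1, 6), (1, 6, 1), (2, 3, 5), (2, 5, 3), (3, 2, 5), (3, 5, 2), (5, 2, 3), (5, 3, 2), (6, 1, 1).
That gives 9 states.

degeneracy = 9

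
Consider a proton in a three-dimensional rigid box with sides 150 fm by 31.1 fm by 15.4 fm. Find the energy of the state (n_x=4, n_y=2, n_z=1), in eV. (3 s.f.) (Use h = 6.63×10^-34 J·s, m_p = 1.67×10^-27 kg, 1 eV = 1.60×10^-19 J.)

E = 1.86×10^6 eV

For a 3D rectangular well E = (h²/8m_p)·Σ n_i²/L_i² = (6.63×10^-34)²/(8·1.67×10^-27) · [4²/(150 fm)² + 2²/(31.1 fm)² + 1²/(15.4 fm)²].
Evaluating gives E = 2.982×10^-13 J = 1.86×10^6 eV.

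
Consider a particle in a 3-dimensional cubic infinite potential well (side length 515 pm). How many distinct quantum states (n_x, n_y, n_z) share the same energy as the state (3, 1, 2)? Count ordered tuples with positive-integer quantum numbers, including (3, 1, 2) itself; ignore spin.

degeneracy = 6

The level has n_x² + n_y² + n_z² = 14. The ordered positive-integer solutions are (1, 2, 3), (1, 3, 2), (2, 1, 3), (2, 3, 1), (3, 1, 2), (3, 2, 1).
That gives 6 states.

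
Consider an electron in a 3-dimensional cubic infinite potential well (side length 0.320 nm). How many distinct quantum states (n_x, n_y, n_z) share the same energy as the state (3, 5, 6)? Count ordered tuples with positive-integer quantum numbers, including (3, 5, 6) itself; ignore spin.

The level has n_x² + n_y² + n_z² = 70. The ordered positive-integer solutions are (3, 5, 6), (3, 6, 5), (5, 3, 6), (5, 6, 3), (6, 3, 5), (6, 5, 3).
That gives 6 states.

degeneracy = 6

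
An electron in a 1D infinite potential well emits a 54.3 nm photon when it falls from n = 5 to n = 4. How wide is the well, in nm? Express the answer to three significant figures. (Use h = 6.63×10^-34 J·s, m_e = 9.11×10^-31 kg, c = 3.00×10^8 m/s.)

The photon carries ΔE = hc/λ = 6.63×10^-34·3.00×10^8/5.43×10^-8 m = 3.663×10^-18 J.
Since ΔE = (5² − 4²)E_1, E_1 = 4.070×10^-19 J, and L = h/√(8m_eE_1) = 3.85×10^-10 m = 0.385 nm.

L = 0.385 nm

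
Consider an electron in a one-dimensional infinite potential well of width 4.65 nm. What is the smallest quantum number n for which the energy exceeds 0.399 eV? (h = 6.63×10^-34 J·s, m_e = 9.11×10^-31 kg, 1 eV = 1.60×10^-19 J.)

E_1 = h²/(8m_eL²) = 2.789×10^-21 J = 0.01743 eV.
Need n² > 0.399/0.01743 = 22.89, i.e. n > 4.784.
The smallest integer satisfying this is n = 5.

n = 5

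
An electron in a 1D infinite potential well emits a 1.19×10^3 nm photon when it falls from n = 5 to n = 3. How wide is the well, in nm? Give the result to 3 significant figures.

L = 2.40 nm

The photon carries ΔE = hc/λ = 6.626×10^-34·2.998×10^8/1.19×10^-6 m = 1.669×10^-19 J.
Since ΔE = (5² − 3²)E_1, E_1 = 1.043×10^-20 J, and L = h/√(8m_eE_1) = 2.40×10^-9 m = 2.40 nm.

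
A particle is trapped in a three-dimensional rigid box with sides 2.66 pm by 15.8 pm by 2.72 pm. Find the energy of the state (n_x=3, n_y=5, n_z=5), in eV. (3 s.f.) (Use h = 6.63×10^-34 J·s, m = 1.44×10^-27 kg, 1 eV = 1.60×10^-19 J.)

E = 1.13×10^3 eV

For a 3D rectangular well E = (h²/8m)·Σ n_i²/L_i² = (6.63×10^-34)²/(8·1.44×10^-27) · [3²/(2.66 pm)² + 5²/(15.8 pm)² + 5²/(2.72 pm)²].
Evaluating gives E = 1.813×10^-16 J = 1.13×10^3 eV.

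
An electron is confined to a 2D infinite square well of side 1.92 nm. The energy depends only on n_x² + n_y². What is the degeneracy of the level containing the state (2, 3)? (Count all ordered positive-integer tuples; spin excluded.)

degeneracy = 2

The level has n_x² + n_y² = 13. The ordered positive-integer solutions are (2, 3), (3, 2).
That gives 2 states.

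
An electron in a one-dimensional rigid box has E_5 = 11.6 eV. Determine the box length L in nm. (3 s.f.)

L = 0.900 nm

From E_n = n²h²/(8m_eL²), L = n·h/√(8m_eE_n).
E_5 = 11.6 eV = 1.858×10^-18 J, so L = 5·6.626×10^-34/√(8·9.109×10^-31·1.858×10^-18) = 9.00×10^-10 m = 0.900 nm.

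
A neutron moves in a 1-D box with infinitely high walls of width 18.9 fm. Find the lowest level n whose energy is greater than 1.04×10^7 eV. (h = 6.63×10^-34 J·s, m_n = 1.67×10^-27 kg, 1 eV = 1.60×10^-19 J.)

n = 5

E_1 = h²/(8m_nL²) = 9.211×10^-14 J = 5.757×10^5 eV.
Need n² > 1.04×10^7/5.757×10^5 = 18.06, i.e. n > 4.250.
The smallest integer satisfying this is n = 5.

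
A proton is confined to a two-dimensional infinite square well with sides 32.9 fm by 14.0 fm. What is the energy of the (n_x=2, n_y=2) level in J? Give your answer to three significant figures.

E = 7.91×10^-13 J

For a 2D rectangular well E = (h²/8m_p)·Σ n_i²/L_i² = (6.626×10^-34)²/(8·1.673×10^-27) · [2²/(32.9 fm)² + 2²/(14.0 fm)²].
Evaluating gives E = 7.91×10^-13 J.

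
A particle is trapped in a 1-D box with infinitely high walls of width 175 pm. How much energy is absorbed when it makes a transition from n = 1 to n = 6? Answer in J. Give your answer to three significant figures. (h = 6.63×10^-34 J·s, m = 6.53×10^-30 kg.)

E_1 = h²/(8mL²) = 2.748×10^-19 J.
|ΔE| = |1² − 6²|·E_1 = 35·2.748×10^-19 J = 9.62×10^-18 J.

|ΔE| = 9.62×10^-18 J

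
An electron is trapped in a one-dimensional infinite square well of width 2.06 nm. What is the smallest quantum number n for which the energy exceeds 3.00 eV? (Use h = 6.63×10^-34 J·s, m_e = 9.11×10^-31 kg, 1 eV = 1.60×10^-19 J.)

n = 6

E_1 = h²/(8m_eL²) = 1.421×10^-20 J = 0.08881 eV.
Need n² > 3.00/0.08881 = 33.78, i.e. n > 5.812.
The smallest integer satisfying this is n = 6.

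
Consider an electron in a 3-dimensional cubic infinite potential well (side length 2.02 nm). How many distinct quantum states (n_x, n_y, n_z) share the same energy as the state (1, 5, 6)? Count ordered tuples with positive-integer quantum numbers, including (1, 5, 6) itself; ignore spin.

The level has n_x² + n_y² + n_z² = 62. The ordered positive-integer solutions are (1, 5, 6), (1, 6, 5), (2, 3, 7), (2, 7, 3), (3, 2, 7), (3, 7, 2), (5, 1, 6), (5, 6, 1), (6, 1, 5), (6, 5, 1), (7, 2, 3), (7, 3, 2).
That gives 12 states.

degeneracy = 12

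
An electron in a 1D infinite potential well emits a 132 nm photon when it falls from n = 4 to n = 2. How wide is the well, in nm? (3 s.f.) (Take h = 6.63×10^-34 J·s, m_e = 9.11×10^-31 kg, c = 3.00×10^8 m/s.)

The photon carries ΔE = hc/λ = 6.63×10^-34·3.00×10^8/1.32×10^-7 m = 1.507×10^-18 J.
Since ΔE = (4² − 2²)E_1, E_1 = 1.256×10^-19 J, and L = h/√(8m_eE_1) = 6.93×10^-10 m = 0.693 nm.

L = 0.693 nm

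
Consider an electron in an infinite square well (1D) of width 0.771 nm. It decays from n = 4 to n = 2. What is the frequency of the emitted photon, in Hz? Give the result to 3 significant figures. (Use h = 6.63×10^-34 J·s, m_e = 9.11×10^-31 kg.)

E_1 = h²/(8m_eL²) = 1.015×10^-19 J and ΔE = (4² − 2²)E_1 = 1.218×10^-18 J.
f = ΔE/h = 1.218×10^-18/6.63×10^-34 = 1.84×10^15 Hz.

f = 1.84×10^15 Hz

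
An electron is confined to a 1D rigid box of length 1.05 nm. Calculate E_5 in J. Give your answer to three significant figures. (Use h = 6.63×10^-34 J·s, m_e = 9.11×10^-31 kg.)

For an infinite well E_n = n²h²/(8m_eL²), so E_1 = h²/(8m_eL²) = (6.63×10^-34)²/(8·9.11×10^-31·(1.05×10^-9 m)²) = 5.471×10^-20 J.
Then E_5 = 5²·E_1 = 25·5.471×10^-20 J = 1.37×10^-18 J.

E_5 = 1.37×10^-18 J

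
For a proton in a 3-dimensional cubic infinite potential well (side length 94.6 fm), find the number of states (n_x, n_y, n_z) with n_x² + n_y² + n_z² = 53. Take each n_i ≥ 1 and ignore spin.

The level has n_x² + n_y² + n_z² = 53. The ordered positive-integer solutions are (1, 4, 6), (1, 6, 4), (4, 1, 6), (4, 6, 1), (6, 1, 4), (6, 4, 1).
That gives 6 states.

degeneracy = 6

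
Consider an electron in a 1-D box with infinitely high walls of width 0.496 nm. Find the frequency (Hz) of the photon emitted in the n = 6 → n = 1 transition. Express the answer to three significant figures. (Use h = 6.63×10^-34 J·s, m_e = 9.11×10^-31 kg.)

f = 1.29×10^16 Hz

E_1 = h²/(8m_eL²) = 2.452×10^-19 J and ΔE = (6² − 1²)E_1 = 8.582×10^-18 J.
f = ΔE/h = 8.582×10^-18/6.63×10^-34 = 1.29×10^16 Hz.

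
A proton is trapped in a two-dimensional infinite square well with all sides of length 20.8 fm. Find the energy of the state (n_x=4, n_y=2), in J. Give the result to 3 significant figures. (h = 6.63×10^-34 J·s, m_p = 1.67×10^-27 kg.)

E = 1.52×10^-12 J

For a 2D rectangular well E = (h²/8m_p)·Σ n_i²/L_i² = (6.63×10^-34)²/(8·1.67×10^-27) · [4²/(20.8 fm)² + 2²/(20.8 fm)²].
Evaluating gives E = 1.52×10^-12 J.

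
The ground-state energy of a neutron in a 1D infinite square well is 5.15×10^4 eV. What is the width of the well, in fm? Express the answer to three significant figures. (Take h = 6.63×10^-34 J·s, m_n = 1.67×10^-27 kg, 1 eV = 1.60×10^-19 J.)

L = 63.2 fm

From E_n = n²h²/(8m_nL²), L = n·h/√(8m_nE_n).
E_1 = 5.15×10^4 eV = 8.240×10^-15 J, so L = 1·6.63×10^-34/√(8·1.67×10^-27·8.240×10^-15) = 6.32×10^-14 m = 63.2 fm.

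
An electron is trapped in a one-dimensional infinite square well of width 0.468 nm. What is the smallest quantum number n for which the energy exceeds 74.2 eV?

n = 7

E_1 = h²/(8m_eL²) = 2.751×10^-19 J = 1.717 eV.
Need n² > 74.2/1.717 = 43.21, i.e. n > 6.573.
The smallest integer satisfying this is n = 7.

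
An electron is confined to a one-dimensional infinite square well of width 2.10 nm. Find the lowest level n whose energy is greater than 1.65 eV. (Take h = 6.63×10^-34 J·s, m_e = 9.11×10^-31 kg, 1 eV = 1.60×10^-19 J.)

E_1 = h²/(8m_eL²) = 1.368×10^-20 J = 0.08550 eV.
Need n² > 1.65/0.08550 = 19.30, i.e. n > 4.393.
The smallest integer satisfying this is n = 5.

n = 5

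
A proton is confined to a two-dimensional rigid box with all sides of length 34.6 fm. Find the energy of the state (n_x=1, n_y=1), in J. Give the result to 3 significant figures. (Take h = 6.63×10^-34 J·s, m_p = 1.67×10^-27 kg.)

For a 2D rectangular well E = (h²/8m_p)·Σ n_i²/L_i² = (6.63×10^-34)²/(8·1.67×10^-27) · [1²/(34.6 fm)² + 1²/(34.6 fm)²].
Evaluating gives E = 5.50×10^-14 J.

E = 5.50×10^-14 J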